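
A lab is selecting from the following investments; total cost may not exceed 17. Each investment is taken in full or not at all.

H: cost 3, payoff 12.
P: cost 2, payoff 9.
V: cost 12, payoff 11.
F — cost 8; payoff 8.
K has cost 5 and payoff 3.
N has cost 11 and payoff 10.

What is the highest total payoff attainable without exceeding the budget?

32

Take H, P, and V: cost 3 + 2 + 12 = 17 ≤ 17, payoff 12 + 9 + 11 = 32.
No other feasible combination does better.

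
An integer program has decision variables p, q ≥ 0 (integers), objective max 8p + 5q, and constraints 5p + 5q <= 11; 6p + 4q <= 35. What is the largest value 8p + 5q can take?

The continuous relaxation peaks at (2.2, 0) with value 17.60; rounding to a feasible lattice point costs some objective.
(p,q)=(2,0): 5·2+5·0=10≤11, 6·2+4·0=12≤35, objective 16.
(p,q)=(1,1): 5·1+5·1=10≤11, 6·1+4·1=10≤35, objective 13.
(p,q)=(1,0): 5·1+5·0=5≤11, 6·1+4·0=6≤35, objective 8.
No feasible integer point exceeds 16.

16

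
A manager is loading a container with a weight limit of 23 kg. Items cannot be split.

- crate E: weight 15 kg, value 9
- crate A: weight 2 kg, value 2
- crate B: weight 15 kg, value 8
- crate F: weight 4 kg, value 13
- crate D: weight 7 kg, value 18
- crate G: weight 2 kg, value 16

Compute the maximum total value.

This is a 0-1 knapsack instance.
Take crate A, crate F, crate D, and crate G: weight 2 + 4 + 7 + 2 = 15 ≤ 23, value 2 + 13 + 18 + 16 = 49.
No other feasible combination does better.

49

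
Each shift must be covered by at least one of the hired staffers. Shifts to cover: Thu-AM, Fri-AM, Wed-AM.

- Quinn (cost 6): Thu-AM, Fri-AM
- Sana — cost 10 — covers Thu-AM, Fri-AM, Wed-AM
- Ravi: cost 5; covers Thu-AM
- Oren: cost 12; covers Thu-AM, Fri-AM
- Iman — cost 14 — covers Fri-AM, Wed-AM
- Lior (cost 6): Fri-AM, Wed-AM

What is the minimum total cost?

The greedy cost-per-new-shift heuristic would pick Quinn and Lior for 12, but a cheaper cover exists.
Sana alone covers Thu-AM, Fri-AM, Wed-AM — every shift.
Total cost: 10.
No cover costs less than 10.

10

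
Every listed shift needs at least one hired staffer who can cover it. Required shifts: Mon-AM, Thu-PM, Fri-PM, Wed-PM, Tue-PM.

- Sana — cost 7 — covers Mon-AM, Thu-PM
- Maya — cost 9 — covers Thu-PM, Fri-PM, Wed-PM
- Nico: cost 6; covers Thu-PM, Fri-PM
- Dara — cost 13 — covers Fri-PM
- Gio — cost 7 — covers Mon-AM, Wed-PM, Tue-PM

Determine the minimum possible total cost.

Choose Nico and Gio: together they cover Mon-AM, Thu-PM, Fri-PM, Wed-PM, Tue-PM — every shift.
Total cost: 6 + 7 = 13.
No cover costs less than 13.

13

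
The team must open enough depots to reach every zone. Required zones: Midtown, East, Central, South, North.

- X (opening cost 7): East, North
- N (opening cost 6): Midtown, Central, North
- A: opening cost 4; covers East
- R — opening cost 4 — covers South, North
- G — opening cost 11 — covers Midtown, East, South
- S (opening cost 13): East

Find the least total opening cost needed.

This is an integer covering problem.
Choose N, A, and R: together they cover Midtown, East, Central, South, North — every zone.
Total opening cost: 6 + 4 + 4 = 14.
No cover costs less than 14.

14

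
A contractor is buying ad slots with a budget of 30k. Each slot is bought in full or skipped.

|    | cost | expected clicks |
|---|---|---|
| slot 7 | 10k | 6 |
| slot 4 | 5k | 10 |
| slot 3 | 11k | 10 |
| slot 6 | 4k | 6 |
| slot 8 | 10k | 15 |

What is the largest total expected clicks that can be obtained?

Take slot 4, slot 3, slot 6, and slot 8: cost 5 + 11 + 4 + 10 = 30 ≤ 30, expected clicks 10 + 10 + 6 + 15 = 41.
No other feasible combination does better.

41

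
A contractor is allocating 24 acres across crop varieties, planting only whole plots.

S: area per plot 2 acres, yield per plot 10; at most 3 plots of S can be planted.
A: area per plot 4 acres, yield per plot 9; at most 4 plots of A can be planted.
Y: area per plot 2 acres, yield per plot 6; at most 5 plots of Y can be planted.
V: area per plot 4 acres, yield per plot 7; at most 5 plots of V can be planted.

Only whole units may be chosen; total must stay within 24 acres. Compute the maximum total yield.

This is a bounded integer knapsack.
S has the best ratio (10/2); taking only S gives at most 3×10 = 30 (stopped by the supply cap of 3).
Mixing does better — 3×S, 2×A, and 5×Y: area 24 ≤ 24, yield 3·10 + 2·9 + 5·6 = 78.

78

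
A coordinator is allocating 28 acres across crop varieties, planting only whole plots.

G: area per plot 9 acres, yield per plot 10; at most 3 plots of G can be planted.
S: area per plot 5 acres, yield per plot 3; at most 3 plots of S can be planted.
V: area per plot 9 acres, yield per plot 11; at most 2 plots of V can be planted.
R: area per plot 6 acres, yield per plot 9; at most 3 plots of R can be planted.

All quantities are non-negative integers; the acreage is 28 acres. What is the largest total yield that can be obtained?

38

Take 1×V and 3×R: area 27 ≤ 28, yield 1·11 + 3·9 = 38.
R has the best ratio (9/6) and is taken to its limit of 3; remaining capacity is filled optimally with the others.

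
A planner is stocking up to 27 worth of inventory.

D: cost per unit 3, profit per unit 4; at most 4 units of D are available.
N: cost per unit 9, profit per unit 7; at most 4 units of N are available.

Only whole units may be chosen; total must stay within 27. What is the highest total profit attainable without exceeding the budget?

26

This is a bounded integer knapsack.
Take 3×D and 2×N: cost 27 ≤ 27, profit 3·4 + 2·7 = 26.
No other integer combination yields more.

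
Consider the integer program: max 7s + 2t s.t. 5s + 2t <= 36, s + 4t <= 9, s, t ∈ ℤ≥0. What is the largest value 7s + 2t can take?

Relaxing integrality, the LP optimum is 50.40 at (s,t) = (7.2, 0), which is not an integer point.
(s,t)=(7,0): 5·7+2·0=35≤36, 1·7+4·0=7≤9, objective 49.
(s,t)=(6,0): 5·6+2·0=30≤36, 1·6+4·0=6≤9, objective 42.
Maximum is 49 at (s,t)=(7,0).

49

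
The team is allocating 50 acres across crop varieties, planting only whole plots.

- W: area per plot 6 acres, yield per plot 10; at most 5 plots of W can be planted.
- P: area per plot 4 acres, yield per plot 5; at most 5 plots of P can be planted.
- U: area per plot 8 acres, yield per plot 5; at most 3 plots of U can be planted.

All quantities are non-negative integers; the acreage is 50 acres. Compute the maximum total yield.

75

5×W and 5×P: area 50 ≤ 50, yield 5·10 + 5·5 = 75.
5×W, 3×P, and 1×U: area 50 ≤ 50, yield 5·10 + 3·5 + 1·5 = 70.
Best is 75.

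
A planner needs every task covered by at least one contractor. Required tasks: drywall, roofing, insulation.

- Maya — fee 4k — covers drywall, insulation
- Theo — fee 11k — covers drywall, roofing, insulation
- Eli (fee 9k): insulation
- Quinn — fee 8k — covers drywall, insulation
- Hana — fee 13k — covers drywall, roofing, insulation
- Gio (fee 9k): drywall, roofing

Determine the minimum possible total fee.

11

The greedy cost-per-new-task heuristic would pick Maya and Gio for 13, but a cheaper cover exists.
Theo alone covers drywall, roofing, insulation — every task.
Total fee: 11.
No cover costs less than 11.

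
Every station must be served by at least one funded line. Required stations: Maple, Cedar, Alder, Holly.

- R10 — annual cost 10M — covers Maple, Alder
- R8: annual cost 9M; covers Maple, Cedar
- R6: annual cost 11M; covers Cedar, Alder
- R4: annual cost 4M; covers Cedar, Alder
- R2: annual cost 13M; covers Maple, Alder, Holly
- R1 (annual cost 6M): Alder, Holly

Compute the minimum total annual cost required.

This is a weighted set-cover instance.
Choose R8 and R1: together they cover Maple, Cedar, Alder, Holly — every station.
Total annual cost: 9 + 6 = 15.

15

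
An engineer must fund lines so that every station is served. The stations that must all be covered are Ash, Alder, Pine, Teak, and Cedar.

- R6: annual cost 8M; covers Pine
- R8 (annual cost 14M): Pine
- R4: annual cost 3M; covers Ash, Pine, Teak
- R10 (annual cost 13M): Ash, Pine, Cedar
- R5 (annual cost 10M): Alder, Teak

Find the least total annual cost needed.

The greedy cost-per-new-station heuristic would pick R4, R5, and R10 for 26, but a cheaper cover exists.
Choose R10 and R5: together they cover Ash, Alder, Pine, Teak, Cedar — every station.
Total annual cost: 13 + 10 = 23.
No cover costs less than 23.

23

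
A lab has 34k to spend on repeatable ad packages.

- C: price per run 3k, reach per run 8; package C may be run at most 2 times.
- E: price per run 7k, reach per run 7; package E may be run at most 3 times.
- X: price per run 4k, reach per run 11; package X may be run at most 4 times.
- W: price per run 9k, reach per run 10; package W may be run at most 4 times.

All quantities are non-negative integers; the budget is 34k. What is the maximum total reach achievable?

70

X has the best ratio (11/4); taking only X gives at most 4×11 = 44 (stopped by the supply cap of 4).
Mixing does better — 2×C, 4×X, and 1×W: price 31 ≤ 34, reach 2·8 + 4·11 + 1·10 = 70.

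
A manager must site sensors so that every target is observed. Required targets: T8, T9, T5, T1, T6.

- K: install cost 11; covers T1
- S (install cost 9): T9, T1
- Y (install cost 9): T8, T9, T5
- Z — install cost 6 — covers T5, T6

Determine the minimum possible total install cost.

Choose S, Y, and Z: together they cover T8, T9, T5, T1, T6 — every target.
Total install cost: 9 + 9 + 6 = 24.
No cover costs less than 24.

24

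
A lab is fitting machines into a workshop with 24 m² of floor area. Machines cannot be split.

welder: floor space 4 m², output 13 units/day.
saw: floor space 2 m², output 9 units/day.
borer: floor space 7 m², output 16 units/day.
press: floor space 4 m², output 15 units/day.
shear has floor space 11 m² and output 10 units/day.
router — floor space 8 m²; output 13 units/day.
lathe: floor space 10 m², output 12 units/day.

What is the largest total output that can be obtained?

57

This is a 0-1 knapsack instance.
saw + borer + press + router: floor space 2 + 7 + 4 + 8 = 21 ≤ 24, output 9 + 16 + 15 + 13 = 53.
welder + saw + borer + press: floor space 4 + 2 + 7 + 4 = 17 ≤ 24, output 13 + 9 + 16 + 15 = 53.
welder + borer + press + router: floor space 4 + 7 + 4 + 8 = 23 ≤ 24, output 13 + 16 + 15 + 13 = 57.
Best is welder, borer, press, and router with total output 57.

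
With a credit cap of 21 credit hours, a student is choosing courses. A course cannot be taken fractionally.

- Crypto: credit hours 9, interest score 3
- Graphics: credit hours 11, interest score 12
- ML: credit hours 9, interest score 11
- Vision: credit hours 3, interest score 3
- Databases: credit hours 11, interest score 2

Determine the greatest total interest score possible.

Allowing fractional choices, the relaxed optimum would be about 24.0, but courses are indivisible.
Crypto + ML + Vision: credit hours 9 + 9 + 3 = 21 ≤ 21, interest score 3 + 11 + 3 = 17.
Graphics + ML: credit hours 11 + 9 = 20 ≤ 21, interest score 12 + 11 = 23.
Best is Graphics and ML with total interest score 23.

23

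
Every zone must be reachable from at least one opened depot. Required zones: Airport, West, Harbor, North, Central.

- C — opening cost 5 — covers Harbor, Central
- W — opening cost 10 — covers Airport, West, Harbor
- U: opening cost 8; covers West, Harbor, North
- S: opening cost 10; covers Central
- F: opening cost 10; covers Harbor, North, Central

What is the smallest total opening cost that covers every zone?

20

The greedy cost-per-new-zone heuristic would pick C, U, and W for 23, but a cheaper cover exists.
Choose W and F: together they cover Airport, West, Harbor, North, Central — every zone.
Total opening cost: 10 + 10 = 20.
No cover costs less than 20.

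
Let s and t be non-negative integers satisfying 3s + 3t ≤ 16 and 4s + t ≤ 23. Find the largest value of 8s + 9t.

The continuous relaxation peaks at (0, 5.33) with value 48.00; rounding to a feasible lattice point costs some objective.
(s,t)=(0,5): 3·0+3·5=15≤16, 4·0+1·5=5≤23, objective 45.
(s,t)=(1,4): 3·1+3·4=15≤16, 4·1+1·4=8≤23, objective 44.
(s,t)=(0,4): 3·0+3·4=12≤16, 4·0+1·4=4≤23, objective 36.
No feasible integer point exceeds 45.

45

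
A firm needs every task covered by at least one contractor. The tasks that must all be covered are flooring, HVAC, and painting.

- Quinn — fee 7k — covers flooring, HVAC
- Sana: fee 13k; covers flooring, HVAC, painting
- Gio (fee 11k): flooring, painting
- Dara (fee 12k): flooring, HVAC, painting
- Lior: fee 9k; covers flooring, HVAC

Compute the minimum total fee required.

The greedy cost-per-new-task heuristic would pick Quinn and Gio for 18, but a cheaper cover exists.
Dara alone covers flooring, HVAC, painting — every task.
Total fee: 12.
No cover costs less than 12.

12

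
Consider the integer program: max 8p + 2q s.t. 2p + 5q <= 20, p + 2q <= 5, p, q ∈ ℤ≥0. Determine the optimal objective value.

(p,q)=(5,0) is feasible, giving 40.
(p,q)=(4,0) is feasible, giving 32.
The best lattice point is (5,0), giving 40.

40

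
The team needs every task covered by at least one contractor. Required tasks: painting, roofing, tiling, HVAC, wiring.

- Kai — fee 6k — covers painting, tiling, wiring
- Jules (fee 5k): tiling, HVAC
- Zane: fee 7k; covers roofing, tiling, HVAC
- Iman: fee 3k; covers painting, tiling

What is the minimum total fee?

This is a weighted set-cover instance.
The greedy cost-per-new-task heuristic would pick Iman, Zane, and Kai for 16, but a cheaper cover exists.
Choose Kai and Zane: together they cover painting, roofing, tiling, HVAC, wiring — every task.
Total fee: 6 + 7 = 13.
No cover costs less than 13.

13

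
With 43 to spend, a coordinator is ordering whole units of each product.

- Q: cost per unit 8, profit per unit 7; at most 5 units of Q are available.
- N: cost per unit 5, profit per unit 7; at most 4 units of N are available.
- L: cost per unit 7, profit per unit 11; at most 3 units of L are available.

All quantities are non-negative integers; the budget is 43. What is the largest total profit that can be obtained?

This is a bounded integer knapsack.
L has the best ratio (11/7); taking only L gives at most 3×11 = 33 (stopped by the supply cap of 3).
Mixing does better — 4×N and 3×L: cost 41 ≤ 43, profit 4·7 + 3·11 = 61.

61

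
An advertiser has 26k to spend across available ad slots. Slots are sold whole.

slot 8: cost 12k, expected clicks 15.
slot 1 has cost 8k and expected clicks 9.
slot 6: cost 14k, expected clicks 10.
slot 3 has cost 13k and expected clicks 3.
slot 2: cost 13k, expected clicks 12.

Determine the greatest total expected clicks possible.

27

This is a 0-1 knapsack instance.
slot 8 + slot 6: cost 12 + 14 = 26 ≤ 26, expected clicks 15 + 10 = 25.
slot 8 + slot 2: cost 12 + 13 = 25 ≤ 26, expected clicks 15 + 12 = 27.
slot 8 + slot 1: cost 12 + 8 = 20 ≤ 26, expected clicks 15 + 9 = 24.
Best is slot 8 and slot 2 with total expected clicks 27.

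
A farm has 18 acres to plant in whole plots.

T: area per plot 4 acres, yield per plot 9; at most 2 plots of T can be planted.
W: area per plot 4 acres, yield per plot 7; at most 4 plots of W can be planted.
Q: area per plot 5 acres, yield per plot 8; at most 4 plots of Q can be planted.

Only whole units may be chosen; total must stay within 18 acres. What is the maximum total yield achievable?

34

This is a bounded integer knapsack.
Take 2×T and 2×Q: area 18 ≤ 18, yield 2·9 + 2·8 = 34.
T has the best ratio (9/4) and is taken to its limit of 2; remaining capacity is filled optimally with the others.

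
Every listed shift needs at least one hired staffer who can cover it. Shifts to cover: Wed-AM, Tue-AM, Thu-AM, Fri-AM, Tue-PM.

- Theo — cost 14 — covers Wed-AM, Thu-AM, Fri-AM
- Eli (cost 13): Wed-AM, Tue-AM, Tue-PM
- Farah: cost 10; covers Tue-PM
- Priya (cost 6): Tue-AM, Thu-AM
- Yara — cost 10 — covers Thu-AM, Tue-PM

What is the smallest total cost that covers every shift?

27

The greedy cost-per-new-shift heuristic would pick Priya, Eli, and Theo for 33, but a cheaper cover exists.
Choose Theo and Eli: together they cover Wed-AM, Tue-AM, Thu-AM, Fri-AM, Tue-PM — every shift.
Total cost: 14 + 13 = 27.
No cover costs less than 27.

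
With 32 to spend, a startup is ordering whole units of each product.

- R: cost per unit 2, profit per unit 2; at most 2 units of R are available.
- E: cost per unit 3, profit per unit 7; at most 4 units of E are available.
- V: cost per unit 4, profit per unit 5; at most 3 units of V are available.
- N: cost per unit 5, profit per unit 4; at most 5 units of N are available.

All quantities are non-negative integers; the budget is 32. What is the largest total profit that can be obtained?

1×R, 4×E, 2×V, and 2×N: cost 32 ≤ 32, profit 1·2 + 4·7 + 2·5 + 2·4 = 48.
1×R, 4×E, 3×V, and 1×N: cost 31 ≤ 32, profit 1·2 + 4·7 + 3·5 + 1·4 = 49.
Best is 49.

49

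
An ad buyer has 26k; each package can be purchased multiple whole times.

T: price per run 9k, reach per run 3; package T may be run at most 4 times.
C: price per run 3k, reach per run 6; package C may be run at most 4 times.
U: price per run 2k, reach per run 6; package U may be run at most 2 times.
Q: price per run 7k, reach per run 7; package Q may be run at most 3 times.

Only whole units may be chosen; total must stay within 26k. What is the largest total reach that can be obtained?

U has the best ratio (6/2); taking only U gives at most 2×6 = 12 (stopped by the supply cap of 2).
Mixing does better — 4×C, 2×U, and 1×Q: price 23 ≤ 26, reach 4·6 + 2·6 + 1·7 = 43.

43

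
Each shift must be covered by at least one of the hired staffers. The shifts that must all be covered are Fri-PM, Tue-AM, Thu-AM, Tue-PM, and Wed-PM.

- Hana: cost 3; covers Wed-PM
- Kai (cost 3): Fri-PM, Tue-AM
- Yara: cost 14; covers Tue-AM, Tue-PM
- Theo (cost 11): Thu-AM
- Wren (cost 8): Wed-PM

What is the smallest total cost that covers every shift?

31

This is an integer covering problem.
Choose Hana, Kai, Yara, and Theo: together they cover Fri-PM, Tue-AM, Thu-AM, Tue-PM, Wed-PM — every shift.
Total cost: 3 + 3 + 14 + 11 = 31.
No cover costs less than 31.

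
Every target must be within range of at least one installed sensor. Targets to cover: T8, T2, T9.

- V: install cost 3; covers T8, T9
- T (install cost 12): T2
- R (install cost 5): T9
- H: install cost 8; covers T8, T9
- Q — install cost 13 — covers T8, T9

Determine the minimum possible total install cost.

Choose V and T: together they cover T8, T2, T9 — every target.
Total install cost: 3 + 12 = 15.

15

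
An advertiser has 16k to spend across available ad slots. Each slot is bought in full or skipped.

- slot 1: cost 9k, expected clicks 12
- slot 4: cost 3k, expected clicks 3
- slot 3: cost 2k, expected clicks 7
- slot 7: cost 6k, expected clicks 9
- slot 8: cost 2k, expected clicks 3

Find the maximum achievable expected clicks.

25

This is an integer program with binary decision variables.
Allowing fractional choices, the relaxed optimum would be about 27.0, but ad slots are indivisible.
slot 1 + slot 4 + slot 3 + slot 8: cost 9 + 3 + 2 + 2 = 16 ≤ 16, expected clicks 12 + 3 + 7 + 3 = 25.
slot 4 + slot 3 + slot 7 + slot 8: cost 3 + 2 + 6 + 2 = 13 ≤ 16, expected clicks 3 + 7 + 9 + 3 = 22.
slot 1 + slot 3 + slot 8: cost 9 + 2 + 2 = 13 ≤ 16, expected clicks 12 + 7 + 3 = 22.
Best is slot 1, slot 4, slot 3, and slot 8 with total expected clicks 25.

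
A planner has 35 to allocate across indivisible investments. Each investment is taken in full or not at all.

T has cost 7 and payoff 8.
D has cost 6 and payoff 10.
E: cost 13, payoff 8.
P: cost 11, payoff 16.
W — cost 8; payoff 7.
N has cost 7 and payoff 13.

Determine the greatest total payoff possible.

D + P + W + N: cost 6 + 11 + 8 + 7 = 32 ≤ 35, payoff 10 + 16 + 7 + 13 = 46.
T + D + P + N: cost 7 + 6 + 11 + 7 = 31 ≤ 35, payoff 8 + 10 + 16 + 13 = 47.
T + P + W + N: cost 7 + 11 + 8 + 7 = 33 ≤ 35, payoff 8 + 16 + 7 + 13 = 44.
Best is T, D, P, and N with total payoff 47.

47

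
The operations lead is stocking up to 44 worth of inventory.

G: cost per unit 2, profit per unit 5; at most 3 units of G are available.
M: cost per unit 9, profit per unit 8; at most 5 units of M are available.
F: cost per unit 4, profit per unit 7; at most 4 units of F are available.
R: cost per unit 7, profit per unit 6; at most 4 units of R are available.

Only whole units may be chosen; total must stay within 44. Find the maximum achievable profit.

This is a bounded integer knapsack.
3×G, 4×F, and 3×R: cost 43 ≤ 44, profit 3·5 + 4·7 + 3·6 = 61.
3×G, 2×M, and 4×F: cost 40 ≤ 44, profit 3·5 + 2·8 + 4·7 = 59.
Best is 61.

61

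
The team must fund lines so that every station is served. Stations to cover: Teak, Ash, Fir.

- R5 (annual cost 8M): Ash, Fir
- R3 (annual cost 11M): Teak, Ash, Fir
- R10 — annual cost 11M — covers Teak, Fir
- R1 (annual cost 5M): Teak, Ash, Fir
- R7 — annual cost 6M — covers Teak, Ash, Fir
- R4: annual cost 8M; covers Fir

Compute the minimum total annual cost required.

R1 alone covers Teak, Ash, Fir — every station.
Total annual cost: 5.
No cover costs less than 5.

5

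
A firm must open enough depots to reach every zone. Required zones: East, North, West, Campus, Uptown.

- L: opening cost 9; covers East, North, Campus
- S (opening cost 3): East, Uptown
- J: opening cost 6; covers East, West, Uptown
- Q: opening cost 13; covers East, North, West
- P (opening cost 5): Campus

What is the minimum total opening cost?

15

The greedy cost-per-new-zone heuristic would pick S, L, and J for 18, but a cheaper cover exists.
Choose L and J: together they cover East, North, West, Campus, Uptown — every zone.
Total opening cost: 9 + 6 = 15.
No cover costs less than 15.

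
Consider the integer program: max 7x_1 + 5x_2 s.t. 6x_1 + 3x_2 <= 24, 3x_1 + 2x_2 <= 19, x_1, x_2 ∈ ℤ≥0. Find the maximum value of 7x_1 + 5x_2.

(x_1,x_2)=(0,8): 6·0+3·8=24≤24, 3·0+2·8=16≤19, objective 40.
(x_1,x_2)=(0,7): 6·0+3·7=21≤24, 3·0+2·7=14≤19, objective 35.
Maximum is 40 at (x_1,x_2)=(0,8).

40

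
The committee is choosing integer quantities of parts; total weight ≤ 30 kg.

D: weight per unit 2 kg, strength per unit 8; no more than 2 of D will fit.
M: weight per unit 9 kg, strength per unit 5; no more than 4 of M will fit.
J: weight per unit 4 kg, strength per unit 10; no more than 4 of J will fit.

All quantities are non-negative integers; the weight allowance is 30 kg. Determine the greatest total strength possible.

2×D, 1×M, and 4×J: weight 29 ≤ 30, strength 2·8 + 1·5 + 4·10 = 61.
2×D and 4×J: weight 20 ≤ 30, strength 2·8 + 4·10 = 56.
Best is 61.

61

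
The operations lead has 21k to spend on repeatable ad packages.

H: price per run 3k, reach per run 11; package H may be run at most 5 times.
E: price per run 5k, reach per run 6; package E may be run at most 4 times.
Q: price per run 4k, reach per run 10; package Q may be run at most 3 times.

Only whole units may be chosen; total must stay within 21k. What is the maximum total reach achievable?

4×H and 2×Q: price 20 ≤ 21, reach 4·11 + 2·10 = 64.
5×H and 1×Q: price 19 ≤ 21, reach 5·11 + 1·10 = 65.
Best is 65.

65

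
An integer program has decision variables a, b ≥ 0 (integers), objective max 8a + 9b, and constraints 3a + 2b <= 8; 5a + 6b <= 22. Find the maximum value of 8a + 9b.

The continuous relaxation peaks at (0.5, 3.25) with value 33.25; rounding to a feasible lattice point costs some objective.
(a,b)=(0,3): 3·0+2·3=6≤8, 5·0+6·3=18≤22, objective 27.
(a,b)=(1,2): 3·1+2·2=7≤8, 5·1+6·2=17≤22, objective 26.
(a,b)=(0,2): 3·0+2·2=4≤8, 5·0+6·2=12≤22, objective 18.
The best lattice point is (0,3), giving 27.

27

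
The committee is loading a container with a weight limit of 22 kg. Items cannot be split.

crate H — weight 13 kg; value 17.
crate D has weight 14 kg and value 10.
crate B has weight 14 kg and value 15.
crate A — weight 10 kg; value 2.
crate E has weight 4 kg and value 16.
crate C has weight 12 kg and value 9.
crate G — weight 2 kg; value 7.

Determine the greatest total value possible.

This is an integer program with binary decision variables.
Take crate H, crate E, and crate G: weight 13 + 4 + 2 = 19 ≤ 22, value 17 + 16 + 7 = 40.
No other feasible combination does better.

40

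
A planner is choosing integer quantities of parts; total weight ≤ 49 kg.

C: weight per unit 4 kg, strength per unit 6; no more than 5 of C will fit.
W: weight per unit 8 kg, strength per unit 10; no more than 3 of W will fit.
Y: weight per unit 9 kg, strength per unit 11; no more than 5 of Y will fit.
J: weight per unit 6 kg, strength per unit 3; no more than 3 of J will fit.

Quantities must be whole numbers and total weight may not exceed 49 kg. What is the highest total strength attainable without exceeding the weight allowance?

65

C has the best ratio (6/4); taking only C gives at most 5×6 = 30 (stopped by the supply cap of 5).
Mixing does better — 4×C, 3×W, and 1×Y: weight 49 ≤ 49, strength 4·6 + 3·10 + 1·11 = 65.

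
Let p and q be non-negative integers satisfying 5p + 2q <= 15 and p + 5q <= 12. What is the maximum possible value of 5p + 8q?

The continuous relaxation peaks at (2.22, 1.96) with value 26.74; rounding to a feasible lattice point costs some objective.
(p,q)=(2,2): 5·2+2·2=14≤15, 1·2+5·2=12≤12, objective 26.
(p,q)=(1,2): 5·1+2·2=9≤15, 1·1+5·2=11≤12, objective 21.
(p,q)=(2,1): 5·2+2·1=12≤15, 1·2+5·1=7≤12, objective 18.
No feasible integer point exceeds 26.

26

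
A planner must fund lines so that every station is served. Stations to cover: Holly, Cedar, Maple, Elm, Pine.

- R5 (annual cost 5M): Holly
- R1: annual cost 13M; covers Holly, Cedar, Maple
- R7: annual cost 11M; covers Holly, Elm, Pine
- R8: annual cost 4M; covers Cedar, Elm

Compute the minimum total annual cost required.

The greedy cost-per-new-station heuristic would pick R8, R5, R7, and R1 for 33, but a cheaper cover exists.
Choose R1 and R7: together they cover Holly, Cedar, Maple, Elm, Pine — every station.
Total annual cost: 13 + 11 = 24.
No cover costs less than 24.

24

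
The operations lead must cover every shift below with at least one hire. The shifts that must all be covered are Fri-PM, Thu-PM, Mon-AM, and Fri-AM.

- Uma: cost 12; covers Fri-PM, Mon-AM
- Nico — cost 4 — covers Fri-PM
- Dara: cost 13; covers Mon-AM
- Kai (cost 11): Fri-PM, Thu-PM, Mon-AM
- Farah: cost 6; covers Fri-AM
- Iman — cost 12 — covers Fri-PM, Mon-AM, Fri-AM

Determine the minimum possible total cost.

17

Choose Kai and Farah: together they cover Fri-PM, Thu-PM, Mon-AM, Fri-AM — every shift.
Total cost: 11 + 6 = 17.
No cover costs less than 17.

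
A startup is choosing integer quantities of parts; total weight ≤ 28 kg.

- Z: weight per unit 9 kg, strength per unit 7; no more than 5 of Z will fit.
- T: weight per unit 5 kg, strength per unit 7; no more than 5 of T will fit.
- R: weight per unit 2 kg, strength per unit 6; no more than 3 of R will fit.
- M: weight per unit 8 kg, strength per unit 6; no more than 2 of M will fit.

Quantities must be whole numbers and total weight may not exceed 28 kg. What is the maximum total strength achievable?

R has the best ratio (6/2); taking only R gives at most 3×6 = 18 (stopped by the supply cap of 3).
Mixing does better — 4×T and 3×R: weight 26 ≤ 28, strength 4·7 + 3·6 = 46.

46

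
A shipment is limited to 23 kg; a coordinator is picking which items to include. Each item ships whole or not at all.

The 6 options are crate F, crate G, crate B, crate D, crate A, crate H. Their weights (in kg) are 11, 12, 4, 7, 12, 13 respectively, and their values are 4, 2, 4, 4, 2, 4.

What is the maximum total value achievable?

Take crate F, crate B, and crate D: weight 11 + 4 + 7 = 22 ≤ 23, value 4 + 4 + 4 = 12.
No other feasible combination does better.

12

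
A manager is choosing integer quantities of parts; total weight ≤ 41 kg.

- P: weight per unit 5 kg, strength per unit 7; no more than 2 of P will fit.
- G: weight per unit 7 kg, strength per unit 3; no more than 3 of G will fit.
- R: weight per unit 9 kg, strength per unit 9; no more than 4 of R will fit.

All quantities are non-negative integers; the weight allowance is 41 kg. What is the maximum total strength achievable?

43

This is a bounded integer knapsack.
Take 1×P and 4×R: weight 41 ≤ 41, strength 1·7 + 4·9 = 43.
No other integer combination yields more.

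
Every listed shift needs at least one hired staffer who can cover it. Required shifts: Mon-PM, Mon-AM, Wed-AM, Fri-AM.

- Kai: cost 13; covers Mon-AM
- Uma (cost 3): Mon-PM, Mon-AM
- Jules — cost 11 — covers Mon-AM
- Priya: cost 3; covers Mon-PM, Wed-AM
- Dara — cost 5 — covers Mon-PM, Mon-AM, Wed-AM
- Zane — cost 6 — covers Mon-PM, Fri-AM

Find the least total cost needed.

11

The greedy cost-per-new-shift heuristic would pick Uma, Priya, and Zane for 12, but a cheaper cover exists.
Choose Dara and Zane: together they cover Mon-PM, Mon-AM, Wed-AM, Fri-AM — every shift.
Total cost: 5 + 6 = 11.
No cover costs less than 11.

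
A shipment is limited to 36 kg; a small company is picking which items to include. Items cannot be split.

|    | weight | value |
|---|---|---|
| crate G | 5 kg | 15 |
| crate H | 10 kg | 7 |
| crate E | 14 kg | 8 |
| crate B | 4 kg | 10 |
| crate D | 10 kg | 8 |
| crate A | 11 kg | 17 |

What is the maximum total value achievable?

This is a 0-1 knapsack instance.
Allowing fractional choices, the relaxed optimum would be about 54.2, but items are indivisible.
crate G + crate B + crate D + crate A: weight 5 + 4 + 10 + 11 = 30 ≤ 36, value 15 + 10 + 8 + 17 = 50.
crate G + crate H + crate B + crate A: weight 5 + 10 + 4 + 11 = 30 ≤ 36, value 15 + 7 + 10 + 17 = 49.
crate G + crate E + crate B + crate A: weight 5 + 14 + 4 + 11 = 34 ≤ 36, value 15 + 8 + 10 + 17 = 50.
The maximum value is 50; one optimal choice is crate G, crate B, crate D, and crate A.

50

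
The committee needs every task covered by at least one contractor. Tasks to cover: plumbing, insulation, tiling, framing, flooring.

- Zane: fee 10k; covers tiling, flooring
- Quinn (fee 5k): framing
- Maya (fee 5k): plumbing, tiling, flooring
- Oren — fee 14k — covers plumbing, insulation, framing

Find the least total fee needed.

Choose Maya and Oren: together they cover plumbing, insulation, tiling, framing, flooring — every task.
Total fee: 5 + 14 = 19.

19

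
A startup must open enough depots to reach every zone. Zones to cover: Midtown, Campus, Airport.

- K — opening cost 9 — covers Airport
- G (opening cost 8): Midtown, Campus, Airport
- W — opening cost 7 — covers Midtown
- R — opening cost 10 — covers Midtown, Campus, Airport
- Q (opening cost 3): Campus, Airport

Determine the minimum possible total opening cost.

This is a weighted set-cover instance.
The greedy cost-per-new-zone heuristic would pick Q and W for 10, but a cheaper cover exists.
G alone covers Midtown, Campus, Airport — every zone.
Total opening cost: 8.
No cover costs less than 8.

8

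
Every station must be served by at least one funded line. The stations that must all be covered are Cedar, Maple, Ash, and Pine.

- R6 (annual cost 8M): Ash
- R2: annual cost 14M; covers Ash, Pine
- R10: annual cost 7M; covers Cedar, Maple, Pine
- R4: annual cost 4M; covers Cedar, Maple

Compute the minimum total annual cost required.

Choose R6 and R10: together they cover Cedar, Maple, Ash, Pine — every station.
Total annual cost: 8 + 7 = 15.

15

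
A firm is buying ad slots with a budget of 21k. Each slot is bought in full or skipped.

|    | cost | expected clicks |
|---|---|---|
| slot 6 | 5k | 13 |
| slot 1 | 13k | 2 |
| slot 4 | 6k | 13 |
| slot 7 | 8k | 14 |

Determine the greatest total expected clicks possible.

slot 6 + slot 4 + slot 7: cost 5 + 6 + 8 = 19 ≤ 21, expected clicks 13 + 13 + 14 = 40.
slot 4 + slot 7: cost 6 + 8 = 14 ≤ 21, expected clicks 13 + 14 = 27.
slot 6 + slot 7: cost 5 + 8 = 13 ≤ 21, expected clicks 13 + 14 = 27.
Best is slot 6, slot 4, and slot 7 with total expected clicks 40.

40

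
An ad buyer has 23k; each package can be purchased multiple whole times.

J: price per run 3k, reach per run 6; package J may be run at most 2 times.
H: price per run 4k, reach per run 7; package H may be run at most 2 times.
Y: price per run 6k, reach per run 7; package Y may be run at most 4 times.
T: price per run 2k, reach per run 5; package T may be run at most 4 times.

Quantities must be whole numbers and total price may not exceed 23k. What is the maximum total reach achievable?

Take 2×J, 2×H, and 4×T: price 22 ≤ 23, reach 2·6 + 2·7 + 4·5 = 46.
T has the best ratio (5/2) and is taken to its limit of 4; remaining capacity is filled optimally with the others.

46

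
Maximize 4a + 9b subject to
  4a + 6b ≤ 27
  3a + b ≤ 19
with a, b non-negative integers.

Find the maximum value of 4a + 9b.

36

(a,b)=(0,4): 4·0+6·4=24≤27, 3·0+1·4=4≤19, objective 36.
(a,b)=(1,3): 4·1+6·3=22≤27, 3·1+1·3=6≤19, objective 31.
(a,b)=(0,3): 4·0+6·3=18≤27, 3·0+1·3=3≤19, objective 27.
No feasible integer point exceeds 36.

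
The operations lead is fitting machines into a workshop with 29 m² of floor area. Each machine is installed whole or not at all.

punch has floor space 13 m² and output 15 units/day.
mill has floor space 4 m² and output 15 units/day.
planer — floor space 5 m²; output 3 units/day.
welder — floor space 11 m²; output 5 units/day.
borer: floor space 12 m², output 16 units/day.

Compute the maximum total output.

This is an integer program with binary decision variables.
punch + mill + borer: floor space 13 + 4 + 12 = 29 ≤ 29, output 15 + 15 + 16 = 46.
mill + welder + borer: floor space 4 + 11 + 12 = 27 ≤ 29, output 15 + 5 + 16 = 36.
Best is punch, mill, and borer with total output 46.

46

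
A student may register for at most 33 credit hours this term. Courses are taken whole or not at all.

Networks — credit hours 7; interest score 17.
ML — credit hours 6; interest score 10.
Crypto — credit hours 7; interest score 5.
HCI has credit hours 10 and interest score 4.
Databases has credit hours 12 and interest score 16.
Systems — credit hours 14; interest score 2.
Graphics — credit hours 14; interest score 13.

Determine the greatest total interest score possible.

48

Allowing fractional choices, the relaxed optimum would be about 50.4, but courses are indivisible.
Networks + Databases + Graphics: credit hours 7 + 12 + 14 = 33 ≤ 33, interest score 17 + 16 + 13 = 46.
Networks + ML + Databases: credit hours 7 + 6 + 12 = 25 ≤ 33, interest score 17 + 10 + 16 = 43.
Networks + ML + Crypto + Databases: credit hours 7 + 6 + 7 + 12 = 32 ≤ 33, interest score 17 + 10 + 5 + 16 = 48.
Best is Networks, ML, Crypto, and Databases with total interest score 48.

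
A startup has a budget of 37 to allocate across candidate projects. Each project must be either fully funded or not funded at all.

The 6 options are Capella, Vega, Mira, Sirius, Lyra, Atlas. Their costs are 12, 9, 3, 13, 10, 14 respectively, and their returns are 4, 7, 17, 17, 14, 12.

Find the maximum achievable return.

Vega + Mira + Lyra + Atlas: cost 9 + 3 + 10 + 14 = 36 ≤ 37, return 7 + 17 + 14 + 12 = 50.
Mira + Sirius + Lyra: cost 3 + 13 + 10 = 26 ≤ 37, return 17 + 17 + 14 = 48.
Vega + Mira + Sirius + Lyra: cost 9 + 3 + 13 + 10 = 35 ≤ 37, return 7 + 17 + 17 + 14 = 55.
Best is Vega, Mira, Sirius, and Lyra with total return 55.

55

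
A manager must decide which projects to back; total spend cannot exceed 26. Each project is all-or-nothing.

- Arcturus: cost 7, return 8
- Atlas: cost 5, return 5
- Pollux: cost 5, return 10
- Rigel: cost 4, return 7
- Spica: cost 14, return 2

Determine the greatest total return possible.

30

Arcturus + Atlas + Pollux + Rigel: cost 7 + 5 + 5 + 4 = 21 ≤ 26, return 8 + 5 + 10 + 7 = 30.
Arcturus + Pollux + Rigel: cost 7 + 5 + 4 = 16 ≤ 26, return 8 + 10 + 7 = 25.
Best is Arcturus, Atlas, Pollux, and Rigel with total return 30.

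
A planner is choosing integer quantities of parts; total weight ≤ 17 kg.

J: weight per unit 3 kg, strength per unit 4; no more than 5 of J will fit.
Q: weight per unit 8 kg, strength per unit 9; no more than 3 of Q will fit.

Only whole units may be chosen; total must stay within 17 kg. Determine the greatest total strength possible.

J has the best ratio (4/3); taking only J gives at most 5×4 = 20 (stopped by the weight limit).
Mixing does better — 3×J and 1×Q: weight 17 ≤ 17, strength 3·4 + 1·9 = 21.

21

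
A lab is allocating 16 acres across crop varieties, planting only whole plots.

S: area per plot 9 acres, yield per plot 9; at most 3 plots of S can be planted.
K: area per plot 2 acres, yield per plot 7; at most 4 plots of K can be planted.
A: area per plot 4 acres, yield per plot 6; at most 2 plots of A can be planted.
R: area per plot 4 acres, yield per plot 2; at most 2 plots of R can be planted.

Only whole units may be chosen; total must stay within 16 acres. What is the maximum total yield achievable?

40

Take 4×K and 2×A: area 16 ≤ 16, yield 4·7 + 2·6 = 40.
K has the best ratio (7/2) and is taken to its limit of 4; remaining capacity is filled optimally with the others.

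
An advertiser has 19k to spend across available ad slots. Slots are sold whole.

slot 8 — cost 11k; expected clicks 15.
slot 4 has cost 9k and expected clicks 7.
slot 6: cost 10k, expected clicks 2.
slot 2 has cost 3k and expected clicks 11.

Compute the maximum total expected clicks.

26

Allowing fractional choices, the relaxed optimum would be about 29.9, but ad slots are indivisible.
slot 8 + slot 2: cost 11 + 3 = 14 ≤ 19, expected clicks 15 + 11 = 26.
slot 8: cost 11 ≤ 19, expected clicks 15.
slot 4 + slot 2: cost 9 + 3 = 12 ≤ 19, expected clicks 7 + 11 = 18.
Best is slot 8 and slot 2 with total expected clicks 26.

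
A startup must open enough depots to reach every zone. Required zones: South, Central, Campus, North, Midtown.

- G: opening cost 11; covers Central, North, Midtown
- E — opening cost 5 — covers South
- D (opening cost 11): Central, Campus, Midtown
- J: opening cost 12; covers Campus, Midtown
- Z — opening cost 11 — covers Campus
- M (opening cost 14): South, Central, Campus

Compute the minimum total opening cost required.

25

The greedy cost-per-new-zone heuristic would pick G, E, and D for 27, but a cheaper cover exists.
Choose G and M: together they cover South, Central, Campus, North, Midtown — every zone.
Total opening cost: 11 + 14 = 25.
No cover costs less than 25.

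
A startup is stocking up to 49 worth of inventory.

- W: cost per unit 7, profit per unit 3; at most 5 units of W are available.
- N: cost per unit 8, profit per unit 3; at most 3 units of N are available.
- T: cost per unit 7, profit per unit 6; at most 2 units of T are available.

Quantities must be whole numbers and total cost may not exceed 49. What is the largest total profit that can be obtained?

27

T has the best ratio (6/7); taking only T gives at most 2×6 = 12 (stopped by the supply cap of 2).
Mixing does better — 5×W and 2×T: cost 49 ≤ 49, profit 5·3 + 2·6 = 27.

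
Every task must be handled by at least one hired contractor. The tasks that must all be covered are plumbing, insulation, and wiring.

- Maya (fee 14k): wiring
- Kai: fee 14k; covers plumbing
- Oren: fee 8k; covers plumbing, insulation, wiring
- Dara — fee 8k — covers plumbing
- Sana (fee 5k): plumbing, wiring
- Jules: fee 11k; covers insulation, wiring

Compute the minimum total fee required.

8

The greedy cost-per-new-task heuristic would pick Sana and Oren for 13, but a cheaper cover exists.
Oren alone covers plumbing, insulation, wiring — every task.
Total fee: 8.
No cover costs less than 8.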